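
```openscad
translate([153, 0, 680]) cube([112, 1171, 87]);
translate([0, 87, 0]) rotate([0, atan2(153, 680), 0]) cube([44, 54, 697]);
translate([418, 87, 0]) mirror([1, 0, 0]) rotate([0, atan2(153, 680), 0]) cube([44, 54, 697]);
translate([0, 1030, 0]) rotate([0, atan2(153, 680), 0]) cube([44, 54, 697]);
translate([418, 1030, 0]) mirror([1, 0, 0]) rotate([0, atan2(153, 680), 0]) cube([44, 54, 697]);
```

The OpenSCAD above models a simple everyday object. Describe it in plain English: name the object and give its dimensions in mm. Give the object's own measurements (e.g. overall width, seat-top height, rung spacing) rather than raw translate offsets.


A sawhorse. A 112×1171×87 mm beam (x, y, z) sits on two A-frame leg pairs. Each pair is two raked legs of 44×54 mm section (54 mm along y) splaying symmetrically in x. Each leg rises 680 mm vertically over 153 mm of horizontal reach and is 697 mm long along its own axis. Every leg's outer bottom edge rests on the floor and its outer top edge meets a bottom edge of the beam — the left legs (tilting toward +x) meet the beam's −x bottom edge, the right legs (their mirror images, tilting toward −x) meet its +x bottom edge — so the leg tops tuck under the beam, the beam's underside is 680 mm above the floor, and the feet are 418 mm apart outside-to-outside with the beam centred between them. The two leg pairs are set in 87 mm from either end of the beam.


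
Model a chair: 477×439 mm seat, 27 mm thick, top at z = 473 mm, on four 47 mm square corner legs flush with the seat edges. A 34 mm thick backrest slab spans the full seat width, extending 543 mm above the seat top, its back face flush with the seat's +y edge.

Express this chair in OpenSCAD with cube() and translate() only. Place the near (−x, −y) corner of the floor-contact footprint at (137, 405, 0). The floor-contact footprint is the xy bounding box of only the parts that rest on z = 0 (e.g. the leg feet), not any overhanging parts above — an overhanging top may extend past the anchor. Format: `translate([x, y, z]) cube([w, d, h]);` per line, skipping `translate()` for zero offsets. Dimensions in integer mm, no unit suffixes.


translate([137, 405, 446]) cube([477, 439, 27]);
translate([137, 405, 0]) cube([47, 47, 446]);
translate([567, 405, 0]) cube([47, 47, 446]);
translate([137, 797, 0]) cube([47, 47, 446]);
translate([567, 797, 0]) cube([47, 47, 446]);
translate([137, 810, 473]) cube([477, 34, 543]);


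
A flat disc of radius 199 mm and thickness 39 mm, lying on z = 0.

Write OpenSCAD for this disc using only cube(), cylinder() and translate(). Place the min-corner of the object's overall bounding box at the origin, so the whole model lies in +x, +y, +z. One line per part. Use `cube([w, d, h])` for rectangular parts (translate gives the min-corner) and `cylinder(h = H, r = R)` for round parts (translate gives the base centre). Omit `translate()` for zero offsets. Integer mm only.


translate([199, 199, 0]) cylinder(h = 39, r = 199);


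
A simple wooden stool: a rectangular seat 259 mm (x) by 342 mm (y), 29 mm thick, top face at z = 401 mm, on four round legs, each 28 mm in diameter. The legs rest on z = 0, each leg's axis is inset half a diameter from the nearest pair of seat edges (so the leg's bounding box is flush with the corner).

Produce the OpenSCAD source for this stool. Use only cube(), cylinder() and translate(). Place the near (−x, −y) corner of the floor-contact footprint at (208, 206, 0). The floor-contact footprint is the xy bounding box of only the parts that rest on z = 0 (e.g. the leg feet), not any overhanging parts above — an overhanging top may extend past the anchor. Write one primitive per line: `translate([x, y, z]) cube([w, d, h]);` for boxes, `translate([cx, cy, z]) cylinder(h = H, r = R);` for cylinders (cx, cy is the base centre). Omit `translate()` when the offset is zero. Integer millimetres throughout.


translate([208, 206, 372]) cube([259, 342, 29]);
translate([222, 220, 0]) cylinder(h = 372, r = 14);
translate([453, 220, 0]) cylinder(h = 372, r = 14);
translate([222, 534, 0]) cylinder(h = 372, r = 14);
translate([453, 534, 0]) cylinder(h = 372, r = 14);


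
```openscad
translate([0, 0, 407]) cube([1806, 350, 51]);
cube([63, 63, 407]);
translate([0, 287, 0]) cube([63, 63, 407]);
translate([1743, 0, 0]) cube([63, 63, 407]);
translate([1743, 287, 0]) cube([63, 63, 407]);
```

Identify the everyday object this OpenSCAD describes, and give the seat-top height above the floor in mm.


A bench. The seat-top height is 458 mm.

A long slab on four corner posts — a bench. The slab sits at z = 407 with thickness 51, so the top is 407 + 51 = 458 mm.


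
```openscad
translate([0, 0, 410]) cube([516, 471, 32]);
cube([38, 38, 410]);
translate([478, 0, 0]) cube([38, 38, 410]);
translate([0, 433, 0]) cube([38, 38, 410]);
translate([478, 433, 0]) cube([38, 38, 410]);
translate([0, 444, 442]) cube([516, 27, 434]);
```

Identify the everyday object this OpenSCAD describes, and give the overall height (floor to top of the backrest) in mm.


A chair. The overall height is 876 mm.

A slab on four corner posts with a tall panel at the back — a chair. The seat slab sits at z = 410 with thickness 32, and the 434 mm backrest starts at the seat top, so the overall height is 410 + 32 + 434 = 876 mm.


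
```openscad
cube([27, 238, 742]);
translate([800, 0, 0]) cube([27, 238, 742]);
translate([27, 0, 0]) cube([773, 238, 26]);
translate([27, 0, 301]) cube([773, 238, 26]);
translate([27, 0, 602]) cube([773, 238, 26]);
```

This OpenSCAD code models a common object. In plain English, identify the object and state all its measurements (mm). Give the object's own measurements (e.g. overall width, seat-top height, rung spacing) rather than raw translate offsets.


An open bookshelf. Two side panels, each 27 mm thick, 238 mm deep and 742 mm tall, stand 827 mm apart (outside-to-outside). Between them sit 3 shelves, each 26 mm thick and 238 mm deep, spanning the full gap between the sides. The bottom shelf rests on the floor (its underside at z = 0) and the clear gap between one shelf's top and the next shelf's underside is 275 mm.


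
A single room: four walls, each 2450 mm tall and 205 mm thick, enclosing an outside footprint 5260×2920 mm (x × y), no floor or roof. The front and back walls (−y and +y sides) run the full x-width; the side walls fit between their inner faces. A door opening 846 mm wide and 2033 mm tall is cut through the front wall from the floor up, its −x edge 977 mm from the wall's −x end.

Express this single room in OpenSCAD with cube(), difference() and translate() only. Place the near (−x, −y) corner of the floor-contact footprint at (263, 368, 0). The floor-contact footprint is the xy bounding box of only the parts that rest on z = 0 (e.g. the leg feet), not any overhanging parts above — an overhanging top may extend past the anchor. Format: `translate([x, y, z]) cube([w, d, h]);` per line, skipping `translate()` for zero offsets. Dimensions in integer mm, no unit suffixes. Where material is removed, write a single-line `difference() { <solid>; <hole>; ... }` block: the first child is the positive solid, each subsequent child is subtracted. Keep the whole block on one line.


difference() { translate([263, 368, 0]) cube([5260, 205, 2450]); translate([1240, 368, 0]) cube([846, 205, 2033]); }
translate([263, 3083, 0]) cube([5260, 205, 2450]);
translate([263, 573, 0]) cube([205, 2510, 2450]);
translate([5318, 573, 0]) cube([205, 2510, 2450]);


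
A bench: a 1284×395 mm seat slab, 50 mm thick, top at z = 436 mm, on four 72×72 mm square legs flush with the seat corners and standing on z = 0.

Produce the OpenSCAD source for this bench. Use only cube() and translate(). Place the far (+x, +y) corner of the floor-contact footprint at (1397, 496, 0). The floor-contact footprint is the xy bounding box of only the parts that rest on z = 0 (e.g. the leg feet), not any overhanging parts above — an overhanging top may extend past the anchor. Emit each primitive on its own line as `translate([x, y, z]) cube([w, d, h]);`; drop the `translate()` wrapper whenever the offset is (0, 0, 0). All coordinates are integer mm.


translate([113, 101, 386]) cube([1284, 395, 50]);
translate([113, 101, 0]) cube([72, 72, 386]);
translate([113, 424, 0]) cube([72, 72, 386]);
translate([1325, 101, 0]) cube([72, 72, 386]);
translate([1325, 424, 0]) cube([72, 72, 386]);


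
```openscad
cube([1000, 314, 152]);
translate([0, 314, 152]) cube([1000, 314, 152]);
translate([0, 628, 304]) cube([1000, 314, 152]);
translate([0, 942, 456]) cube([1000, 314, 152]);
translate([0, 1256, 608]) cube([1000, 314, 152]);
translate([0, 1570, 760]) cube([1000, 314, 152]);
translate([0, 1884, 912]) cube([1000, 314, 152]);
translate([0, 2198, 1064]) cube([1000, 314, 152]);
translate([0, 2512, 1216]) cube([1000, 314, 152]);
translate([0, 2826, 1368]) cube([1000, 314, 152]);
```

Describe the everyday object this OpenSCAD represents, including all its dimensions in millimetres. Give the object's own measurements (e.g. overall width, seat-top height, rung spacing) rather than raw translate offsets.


A straight staircase of 10 solid steps. Each step is 1000 mm wide (x), 314 mm deep (y, the going) and 152 mm tall (the rise). The first step rests on the floor; each subsequent step sits one going further in +y and one rise higher in +z, directly behind and above the previous step with no overlap.


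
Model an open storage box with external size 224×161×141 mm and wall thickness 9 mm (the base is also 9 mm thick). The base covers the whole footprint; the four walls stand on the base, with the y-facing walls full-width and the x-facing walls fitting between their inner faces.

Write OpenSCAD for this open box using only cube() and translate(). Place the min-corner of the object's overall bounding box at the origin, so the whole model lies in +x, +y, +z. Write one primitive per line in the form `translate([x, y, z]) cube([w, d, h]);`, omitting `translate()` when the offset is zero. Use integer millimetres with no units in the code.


cube([224, 161, 9]);
translate([0, 0, 9]) cube([224, 9, 132]);
translate([0, 152, 9]) cube([224, 9, 132]);
translate([0, 9, 9]) cube([9, 143, 132]);
translate([215, 9, 9]) cube([9, 143, 132]);


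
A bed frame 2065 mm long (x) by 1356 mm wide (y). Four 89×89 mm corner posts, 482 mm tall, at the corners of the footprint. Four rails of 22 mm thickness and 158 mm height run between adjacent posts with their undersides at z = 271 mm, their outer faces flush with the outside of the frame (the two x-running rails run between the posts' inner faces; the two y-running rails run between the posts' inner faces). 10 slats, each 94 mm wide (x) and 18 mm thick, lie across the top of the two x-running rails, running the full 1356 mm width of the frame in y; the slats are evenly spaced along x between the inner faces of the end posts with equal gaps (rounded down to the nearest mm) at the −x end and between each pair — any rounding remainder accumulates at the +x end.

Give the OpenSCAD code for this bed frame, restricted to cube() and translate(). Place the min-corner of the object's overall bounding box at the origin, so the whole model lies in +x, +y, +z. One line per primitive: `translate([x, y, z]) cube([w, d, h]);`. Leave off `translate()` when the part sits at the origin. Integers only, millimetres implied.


cube([89, 89, 482]);
translate([0, 1267, 0]) cube([89, 89, 482]);
translate([1976, 0, 0]) cube([89, 89, 482]);
translate([1976, 1267, 0]) cube([89, 89, 482]);
translate([89, 0, 271]) cube([1887, 22, 158]);
translate([89, 1334, 271]) cube([1887, 22, 158]);
translate([0, 89, 271]) cube([22, 1178, 158]);
translate([2043, 89, 271]) cube([22, 1178, 158]);
translate([175, 0, 429]) cube([94, 1356, 18]);
translate([355, 0, 429]) cube([94, 1356, 18]);
translate([535, 0, 429]) cube([94, 1356, 18]);
translate([715, 0, 429]) cube([94, 1356, 18]);
translate([895, 0, 429]) cube([94, 1356, 18]);
translate([1075, 0, 429]) cube([94, 1356, 18]);
translate([1255, 0, 429]) cube([94, 1356, 18]);
translate([1435, 0, 429]) cube([94, 1356, 18]);
translate([1615, 0, 429]) cube([94, 1356, 18]);
translate([1795, 0, 429]) cube([94, 1356, 18]);


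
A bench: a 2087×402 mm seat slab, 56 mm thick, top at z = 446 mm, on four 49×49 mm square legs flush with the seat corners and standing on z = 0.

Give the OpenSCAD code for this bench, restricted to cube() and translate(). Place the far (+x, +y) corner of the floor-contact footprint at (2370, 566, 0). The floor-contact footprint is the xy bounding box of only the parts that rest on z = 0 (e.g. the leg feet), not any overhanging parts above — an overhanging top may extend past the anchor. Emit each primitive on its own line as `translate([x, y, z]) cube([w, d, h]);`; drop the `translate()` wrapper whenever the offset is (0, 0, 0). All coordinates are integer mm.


// leg_h = 446 − 56 = 390
translate([283, 164, 390]) cube([2087, 402, 56]);
translate([283, 164, 0]) cube([49, 49, 390]);
translate([283, 517, 0]) cube([49, 49, 390]);
translate([2321, 164, 0]) cube([49, 49, 390]);
translate([2321, 517, 0]) cube([49, 49, 390]);


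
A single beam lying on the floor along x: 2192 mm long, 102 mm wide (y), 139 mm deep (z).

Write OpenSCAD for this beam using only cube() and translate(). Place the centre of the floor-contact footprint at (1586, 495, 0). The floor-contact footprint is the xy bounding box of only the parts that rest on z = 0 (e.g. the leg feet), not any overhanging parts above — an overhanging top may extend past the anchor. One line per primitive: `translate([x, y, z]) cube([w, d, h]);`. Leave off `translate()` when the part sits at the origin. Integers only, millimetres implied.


translate([490, 444, 0]) cube([2192, 102, 139]);


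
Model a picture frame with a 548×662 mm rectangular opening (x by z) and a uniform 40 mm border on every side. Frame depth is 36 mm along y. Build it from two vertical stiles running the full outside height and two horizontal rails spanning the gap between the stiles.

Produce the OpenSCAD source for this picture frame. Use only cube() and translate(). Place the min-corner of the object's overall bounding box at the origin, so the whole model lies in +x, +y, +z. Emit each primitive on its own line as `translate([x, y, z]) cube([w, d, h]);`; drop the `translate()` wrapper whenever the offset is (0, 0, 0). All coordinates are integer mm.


cube([40, 36, 742]);
translate([588, 0, 0]) cube([40, 36, 742]);
translate([40, 0, 0]) cube([548, 36, 40]);
translate([40, 0, 702]) cube([548, 36, 40]);


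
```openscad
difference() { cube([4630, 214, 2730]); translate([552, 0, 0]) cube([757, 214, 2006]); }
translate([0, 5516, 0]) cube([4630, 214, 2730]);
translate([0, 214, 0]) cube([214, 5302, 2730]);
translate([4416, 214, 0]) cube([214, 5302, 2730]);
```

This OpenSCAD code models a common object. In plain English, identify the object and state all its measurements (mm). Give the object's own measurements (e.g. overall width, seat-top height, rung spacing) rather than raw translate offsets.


A single room: four walls, each 2730 mm tall and 214 mm thick, enclosing an outside footprint 4630×5730 mm (x × y), no floor or roof. The front and back walls (−y and +y sides) run the full x-width; the side walls fit between their inner faces. A door opening 757 mm wide and 2006 mm tall is cut through the front wall from the floor up, its −x edge 552 mm from the wall's −x end.


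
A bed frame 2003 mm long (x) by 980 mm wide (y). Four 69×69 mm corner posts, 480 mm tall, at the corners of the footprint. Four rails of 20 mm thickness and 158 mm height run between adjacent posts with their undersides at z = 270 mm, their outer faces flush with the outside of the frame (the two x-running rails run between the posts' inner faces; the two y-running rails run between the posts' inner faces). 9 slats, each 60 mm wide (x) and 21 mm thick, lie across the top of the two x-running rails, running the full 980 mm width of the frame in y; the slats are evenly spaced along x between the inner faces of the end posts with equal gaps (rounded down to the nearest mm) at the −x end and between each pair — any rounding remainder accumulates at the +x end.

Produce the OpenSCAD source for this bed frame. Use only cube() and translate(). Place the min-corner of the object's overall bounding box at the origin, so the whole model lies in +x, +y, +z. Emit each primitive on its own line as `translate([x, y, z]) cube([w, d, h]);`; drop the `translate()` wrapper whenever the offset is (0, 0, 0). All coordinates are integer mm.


cube([69, 69, 480]);
translate([0, 911, 0]) cube([69, 69, 480]);
translate([1934, 0, 0]) cube([69, 69, 480]);
translate([1934, 911, 0]) cube([69, 69, 480]);
translate([69, 0, 270]) cube([1865, 20, 158]);
translate([69, 960, 270]) cube([1865, 20, 158]);
translate([0, 69, 270]) cube([20, 842, 158]);
translate([1983, 69, 270]) cube([20, 842, 158]);
translate([201, 0, 428]) cube([60, 980, 21]);
translate([393, 0, 428]) cube([60, 980, 21]);
translate([585, 0, 428]) cube([60, 980, 21]);
translate([777, 0, 428]) cube([60, 980, 21]);
translate([969, 0, 428]) cube([60, 980, 21]);
translate([1161, 0, 428]) cube([60, 980, 21]);
translate([1353, 0, 428]) cube([60, 980, 21]);
translate([1545, 0, 428]) cube([60, 980, 21]);
translate([1737, 0, 428]) cube([60, 980, 21]);


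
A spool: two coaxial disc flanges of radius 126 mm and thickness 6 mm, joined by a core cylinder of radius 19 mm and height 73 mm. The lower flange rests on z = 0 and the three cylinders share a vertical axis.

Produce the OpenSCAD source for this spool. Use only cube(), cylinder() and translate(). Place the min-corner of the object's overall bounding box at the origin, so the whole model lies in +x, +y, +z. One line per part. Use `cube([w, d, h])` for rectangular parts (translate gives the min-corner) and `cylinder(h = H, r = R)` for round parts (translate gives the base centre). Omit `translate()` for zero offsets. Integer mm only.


translate([126, 126, 0]) cylinder(h = 6, r = 126);
translate([126, 126, 6]) cylinder(h = 73, r = 19);
translate([126, 126, 79]) cylinder(h = 6, r = 126);


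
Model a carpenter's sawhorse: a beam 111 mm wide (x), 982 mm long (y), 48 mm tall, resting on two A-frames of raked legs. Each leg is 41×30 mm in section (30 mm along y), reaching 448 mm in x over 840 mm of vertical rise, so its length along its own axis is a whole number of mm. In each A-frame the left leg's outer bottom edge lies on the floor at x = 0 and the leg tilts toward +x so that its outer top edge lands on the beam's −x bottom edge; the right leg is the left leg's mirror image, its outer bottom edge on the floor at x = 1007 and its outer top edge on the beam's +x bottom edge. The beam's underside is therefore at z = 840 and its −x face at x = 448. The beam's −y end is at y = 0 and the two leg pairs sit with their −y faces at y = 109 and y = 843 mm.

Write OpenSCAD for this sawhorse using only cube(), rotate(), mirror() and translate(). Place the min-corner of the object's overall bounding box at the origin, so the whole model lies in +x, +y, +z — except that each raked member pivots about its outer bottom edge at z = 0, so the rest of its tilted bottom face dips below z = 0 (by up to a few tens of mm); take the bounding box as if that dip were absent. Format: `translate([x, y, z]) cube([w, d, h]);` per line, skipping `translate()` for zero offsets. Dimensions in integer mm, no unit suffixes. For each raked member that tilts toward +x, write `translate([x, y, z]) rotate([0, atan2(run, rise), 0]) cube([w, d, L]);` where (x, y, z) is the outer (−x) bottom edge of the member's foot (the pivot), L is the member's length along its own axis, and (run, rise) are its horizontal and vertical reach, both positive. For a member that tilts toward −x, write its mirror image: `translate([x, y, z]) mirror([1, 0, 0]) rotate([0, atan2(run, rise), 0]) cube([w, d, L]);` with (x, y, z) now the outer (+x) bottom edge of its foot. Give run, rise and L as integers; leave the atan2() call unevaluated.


translate([448, 0, 840]) cube([111, 982, 48]);
translate([0, 109, 0]) rotate([0, atan2(448, 840), 0]) cube([41, 30, 952]);
translate([1007, 109, 0]) mirror([1, 0, 0]) rotate([0, atan2(448, 840), 0]) cube([41, 30, 952]);
translate([0, 843, 0]) rotate([0, atan2(448, 840), 0]) cube([41, 30, 952]);
translate([1007, 843, 0]) mirror([1, 0, 0]) rotate([0, atan2(448, 840), 0]) cube([41, 30, 952]);


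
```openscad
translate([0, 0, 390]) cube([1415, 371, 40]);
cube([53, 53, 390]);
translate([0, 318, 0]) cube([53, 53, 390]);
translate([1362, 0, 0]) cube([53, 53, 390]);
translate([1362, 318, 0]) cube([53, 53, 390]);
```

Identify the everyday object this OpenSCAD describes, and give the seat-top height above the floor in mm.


A bench. The seat-top height is 430 mm.

A long slab on four corner posts — a bench. The slab sits at z = 390 with thickness 40, so the top is 390 + 40 = 430 mm.


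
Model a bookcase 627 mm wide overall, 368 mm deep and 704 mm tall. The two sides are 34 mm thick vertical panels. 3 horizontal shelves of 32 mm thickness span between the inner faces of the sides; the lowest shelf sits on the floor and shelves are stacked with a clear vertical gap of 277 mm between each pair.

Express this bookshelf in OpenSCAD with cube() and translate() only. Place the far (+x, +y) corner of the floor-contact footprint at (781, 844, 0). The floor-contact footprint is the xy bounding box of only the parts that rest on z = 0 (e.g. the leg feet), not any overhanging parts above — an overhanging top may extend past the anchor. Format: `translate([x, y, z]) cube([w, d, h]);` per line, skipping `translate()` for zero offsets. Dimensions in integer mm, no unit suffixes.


translate([154, 476, 0]) cube([34, 368, 704]);
translate([747, 476, 0]) cube([34, 368, 704]);
translate([188, 476, 0]) cube([559, 368, 32]);
translate([188, 476, 309]) cube([559, 368, 32]);
translate([188, 476, 618]) cube([559, 368, 32]);


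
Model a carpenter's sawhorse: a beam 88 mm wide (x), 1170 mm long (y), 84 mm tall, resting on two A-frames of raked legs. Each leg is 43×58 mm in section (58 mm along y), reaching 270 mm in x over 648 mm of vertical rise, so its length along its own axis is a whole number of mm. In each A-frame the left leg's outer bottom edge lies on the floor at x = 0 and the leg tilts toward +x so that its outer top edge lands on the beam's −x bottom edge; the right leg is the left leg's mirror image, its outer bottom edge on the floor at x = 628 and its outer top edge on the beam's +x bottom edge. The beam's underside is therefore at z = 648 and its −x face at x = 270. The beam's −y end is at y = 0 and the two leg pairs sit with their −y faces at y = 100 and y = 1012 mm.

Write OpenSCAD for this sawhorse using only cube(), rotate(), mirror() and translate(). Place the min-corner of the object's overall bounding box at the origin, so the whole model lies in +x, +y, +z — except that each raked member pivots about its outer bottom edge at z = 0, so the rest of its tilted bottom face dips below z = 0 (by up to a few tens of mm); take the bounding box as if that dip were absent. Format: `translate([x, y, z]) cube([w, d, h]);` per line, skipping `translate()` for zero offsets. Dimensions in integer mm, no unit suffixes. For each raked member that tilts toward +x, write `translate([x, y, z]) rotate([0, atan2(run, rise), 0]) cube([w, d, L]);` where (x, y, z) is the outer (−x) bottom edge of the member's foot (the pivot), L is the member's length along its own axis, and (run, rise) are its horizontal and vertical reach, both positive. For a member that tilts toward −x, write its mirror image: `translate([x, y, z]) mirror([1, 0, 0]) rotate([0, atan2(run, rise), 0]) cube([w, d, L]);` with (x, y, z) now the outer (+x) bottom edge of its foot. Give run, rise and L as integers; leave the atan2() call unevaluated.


// leg length = √(270² + 648²) = 702
// right-leg outer foot x = 2·270 + 88 = 628
// beam min-corner = (270, 0, 648)
translate([270, 0, 648]) cube([88, 1170, 84]);
translate([0, 100, 0]) rotate([0, atan2(270, 648), 0]) cube([43, 58, 702]);
translate([628, 100, 0]) mirror([1, 0, 0]) rotate([0, atan2(270, 648), 0]) cube([43, 58, 702]);
translate([0, 1012, 0]) rotate([0, atan2(270, 648), 0]) cube([43, 58, 702]);
translate([628, 1012, 0]) mirror([1, 0, 0]) rotate([0, atan2(270, 648), 0]) cube([43, 58, 702]);


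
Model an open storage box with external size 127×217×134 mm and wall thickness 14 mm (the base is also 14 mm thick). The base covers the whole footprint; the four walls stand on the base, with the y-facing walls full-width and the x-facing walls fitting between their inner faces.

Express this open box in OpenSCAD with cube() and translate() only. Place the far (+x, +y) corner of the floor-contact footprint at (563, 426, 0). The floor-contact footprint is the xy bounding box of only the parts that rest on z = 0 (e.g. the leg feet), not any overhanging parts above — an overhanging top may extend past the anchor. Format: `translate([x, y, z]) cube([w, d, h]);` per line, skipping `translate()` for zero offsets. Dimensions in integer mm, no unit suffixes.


translate([436, 209, 0]) cube([127, 217, 14]);
translate([436, 209, 14]) cube([127, 14, 120]);
translate([436, 412, 14]) cube([127, 14, 120]);
translate([436, 223, 14]) cube([14, 189, 120]);
translate([549, 223, 14]) cube([14, 189, 120]);


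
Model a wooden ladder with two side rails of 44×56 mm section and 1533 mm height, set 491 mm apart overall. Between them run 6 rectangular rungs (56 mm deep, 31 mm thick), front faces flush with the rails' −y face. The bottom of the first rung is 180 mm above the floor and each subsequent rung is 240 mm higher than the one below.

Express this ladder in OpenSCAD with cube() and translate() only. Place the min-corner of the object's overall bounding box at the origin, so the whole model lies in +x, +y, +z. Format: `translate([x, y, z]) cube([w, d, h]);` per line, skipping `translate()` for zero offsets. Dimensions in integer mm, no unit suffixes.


cube([44, 56, 1533]);
translate([447, 0, 0]) cube([44, 56, 1533]);
translate([44, 0, 180]) cube([403, 56, 31]);
translate([44, 0, 420]) cube([403, 56, 31]);
translate([44, 0, 660]) cube([403, 56, 31]);
translate([44, 0, 900]) cube([403, 56, 31]);
translate([44, 0, 1140]) cube([403, 56, 31]);
translate([44, 0, 1380]) cube([403, 56, 31]);


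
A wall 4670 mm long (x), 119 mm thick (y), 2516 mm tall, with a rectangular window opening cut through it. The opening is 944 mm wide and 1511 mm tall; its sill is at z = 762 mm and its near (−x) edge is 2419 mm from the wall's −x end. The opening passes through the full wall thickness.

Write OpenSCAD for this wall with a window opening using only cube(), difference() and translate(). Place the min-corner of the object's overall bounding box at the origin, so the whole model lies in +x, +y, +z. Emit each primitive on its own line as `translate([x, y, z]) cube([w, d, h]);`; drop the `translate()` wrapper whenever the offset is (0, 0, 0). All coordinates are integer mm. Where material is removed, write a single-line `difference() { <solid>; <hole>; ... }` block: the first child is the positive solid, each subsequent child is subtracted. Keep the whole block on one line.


difference() { cube([4670, 119, 2516]); translate([2419, 0, 762]) cube([944, 119, 1511]); }


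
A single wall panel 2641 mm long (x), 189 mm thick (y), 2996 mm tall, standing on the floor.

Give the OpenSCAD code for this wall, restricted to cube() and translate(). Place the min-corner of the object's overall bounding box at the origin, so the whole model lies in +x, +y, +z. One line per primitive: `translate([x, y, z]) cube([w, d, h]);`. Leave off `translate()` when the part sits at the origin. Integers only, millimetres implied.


cube([2641, 189, 2996]);


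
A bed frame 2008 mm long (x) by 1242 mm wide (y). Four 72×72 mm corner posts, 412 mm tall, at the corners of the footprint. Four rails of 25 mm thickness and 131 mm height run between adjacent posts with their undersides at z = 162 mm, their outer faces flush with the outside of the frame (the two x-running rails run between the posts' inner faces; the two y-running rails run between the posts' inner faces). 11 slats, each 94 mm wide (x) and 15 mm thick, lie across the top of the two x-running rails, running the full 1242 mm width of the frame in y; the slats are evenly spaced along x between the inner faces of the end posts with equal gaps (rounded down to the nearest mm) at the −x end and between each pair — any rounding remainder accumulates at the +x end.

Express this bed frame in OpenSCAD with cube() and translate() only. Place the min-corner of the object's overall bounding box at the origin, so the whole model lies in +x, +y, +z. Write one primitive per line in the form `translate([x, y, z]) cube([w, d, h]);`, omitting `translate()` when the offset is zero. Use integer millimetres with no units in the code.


// slat z = rail_z + rail_h = 162 + 131 = 293
// slat gap = ⌊(1864 − 11·94) / 12⌋ = 69
cube([72, 72, 412]);
translate([0, 1170, 0]) cube([72, 72, 412]);
translate([1936, 0, 0]) cube([72, 72, 412]);
translate([1936, 1170, 0]) cube([72, 72, 412]);
translate([72, 0, 162]) cube([1864, 25, 131]);
translate([72, 1217, 162]) cube([1864, 25, 131]);
translate([0, 72, 162]) cube([25, 1098, 131]);
translate([1983, 72, 162]) cube([25, 1098, 131]);
translate([141, 0, 293]) cube([94, 1242, 15]);
translate([304, 0, 293]) cube([94, 1242, 15]);
translate([467, 0, 293]) cube([94, 1242, 15]);
translate([630, 0, 293]) cube([94, 1242, 15]);
translate([793, 0, 293]) cube([94, 1242, 15]);
translate([956, 0, 293]) cube([94, 1242, 15]);
translate([1119, 0, 293]) cube([94, 1242, 15]);
translate([1282, 0, 293]) cube([94, 1242, 15]);
translate([1445, 0, 293]) cube([94, 1242, 15]);
translate([1608, 0, 293]) cube([94, 1242, 15]);
translate([1771, 0, 293]) cube([94, 1242, 15]);


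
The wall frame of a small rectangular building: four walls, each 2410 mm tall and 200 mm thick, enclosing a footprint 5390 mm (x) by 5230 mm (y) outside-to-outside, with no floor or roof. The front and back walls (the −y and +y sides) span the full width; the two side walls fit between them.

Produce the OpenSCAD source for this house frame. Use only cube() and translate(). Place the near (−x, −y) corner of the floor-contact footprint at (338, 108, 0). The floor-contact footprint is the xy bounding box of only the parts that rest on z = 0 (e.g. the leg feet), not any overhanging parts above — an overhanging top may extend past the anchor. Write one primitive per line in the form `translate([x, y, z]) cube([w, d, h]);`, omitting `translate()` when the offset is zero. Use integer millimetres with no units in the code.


translate([338, 108, 0]) cube([5390, 200, 2410]);
translate([338, 5138, 0]) cube([5390, 200, 2410]);
translate([338, 308, 0]) cube([200, 4830, 2410]);
translate([5528, 308, 0]) cube([200, 4830, 2410]);


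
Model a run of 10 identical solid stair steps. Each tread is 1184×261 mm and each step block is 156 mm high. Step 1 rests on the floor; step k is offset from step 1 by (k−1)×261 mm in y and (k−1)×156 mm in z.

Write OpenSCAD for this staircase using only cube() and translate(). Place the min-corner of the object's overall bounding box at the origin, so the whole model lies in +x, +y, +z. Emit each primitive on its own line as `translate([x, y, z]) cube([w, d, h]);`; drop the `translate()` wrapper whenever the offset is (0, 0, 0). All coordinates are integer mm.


cube([1184, 261, 156]);
translate([0, 261, 156]) cube([1184, 261, 156]);
translate([0, 522, 312]) cube([1184, 261, 156]);
translate([0, 783, 468]) cube([1184, 261, 156]);
translate([0, 1044, 624]) cube([1184, 261, 156]);
translate([0, 1305, 780]) cube([1184, 261, 156]);
translate([0, 1566, 936]) cube([1184, 261, 156]);
translate([0, 1827, 1092]) cube([1184, 261, 156]);
translate([0, 2088, 1248]) cube([1184, 261, 156]);
translate([0, 2349, 1404]) cube([1184, 261, 156]);


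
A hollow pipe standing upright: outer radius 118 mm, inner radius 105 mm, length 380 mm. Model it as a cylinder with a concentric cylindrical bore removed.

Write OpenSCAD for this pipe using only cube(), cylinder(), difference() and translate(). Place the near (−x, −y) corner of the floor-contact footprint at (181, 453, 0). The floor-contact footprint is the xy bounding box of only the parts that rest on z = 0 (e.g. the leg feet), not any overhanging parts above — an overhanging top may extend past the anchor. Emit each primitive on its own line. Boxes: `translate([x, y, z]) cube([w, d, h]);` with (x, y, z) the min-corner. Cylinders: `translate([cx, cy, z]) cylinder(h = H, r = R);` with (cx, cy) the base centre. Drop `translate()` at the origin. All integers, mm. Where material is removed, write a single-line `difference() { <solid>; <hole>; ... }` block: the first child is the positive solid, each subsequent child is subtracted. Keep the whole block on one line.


difference() { translate([299, 571, 0]) cylinder(h = 380, r = 118); translate([299, 571, 0]) cylinder(h = 380, r = 105); }


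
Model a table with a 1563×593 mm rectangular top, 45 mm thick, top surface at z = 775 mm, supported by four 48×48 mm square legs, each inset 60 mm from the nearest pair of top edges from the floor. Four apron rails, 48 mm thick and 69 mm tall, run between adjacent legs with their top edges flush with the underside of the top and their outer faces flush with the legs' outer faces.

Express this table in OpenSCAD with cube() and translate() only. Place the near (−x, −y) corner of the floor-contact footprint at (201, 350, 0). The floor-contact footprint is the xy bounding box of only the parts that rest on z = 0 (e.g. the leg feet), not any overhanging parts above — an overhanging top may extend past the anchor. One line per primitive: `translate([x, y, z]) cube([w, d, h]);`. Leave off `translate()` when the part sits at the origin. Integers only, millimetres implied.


translate([141, 290, 730]) cube([1563, 593, 45]);
translate([201, 350, 0]) cube([48, 48, 730]);
translate([1596, 350, 0]) cube([48, 48, 730]);
translate([201, 775, 0]) cube([48, 48, 730]);
translate([1596, 775, 0]) cube([48, 48, 730]);
translate([249, 350, 661]) cube([1347, 48, 69]);
translate([249, 775, 661]) cube([1347, 48, 69]);
translate([201, 398, 661]) cube([48, 377, 69]);
translate([1596, 398, 661]) cube([48, 377, 69]);


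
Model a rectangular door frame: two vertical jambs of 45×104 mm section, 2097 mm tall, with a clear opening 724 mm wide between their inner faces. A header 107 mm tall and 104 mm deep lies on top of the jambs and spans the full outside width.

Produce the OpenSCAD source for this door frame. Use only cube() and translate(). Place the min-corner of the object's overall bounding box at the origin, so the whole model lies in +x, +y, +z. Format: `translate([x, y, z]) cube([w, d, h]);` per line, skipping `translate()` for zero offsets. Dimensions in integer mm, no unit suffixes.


cube([45, 104, 2097]);
translate([769, 0, 0]) cube([45, 104, 2097]);
translate([0, 0, 2097]) cube([814, 104, 107]);


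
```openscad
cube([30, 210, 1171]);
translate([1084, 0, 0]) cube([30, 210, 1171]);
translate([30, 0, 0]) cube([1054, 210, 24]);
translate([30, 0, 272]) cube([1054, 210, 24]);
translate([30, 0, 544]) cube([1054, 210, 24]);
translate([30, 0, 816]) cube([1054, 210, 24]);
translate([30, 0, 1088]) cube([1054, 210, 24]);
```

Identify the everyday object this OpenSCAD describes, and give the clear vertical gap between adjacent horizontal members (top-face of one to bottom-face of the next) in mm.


A bookshelf. The clear shelf gap is 248 mm.

Two tall side panels with 5 horizontal boards between them — a bookshelf. The first two shelf undersides are at z = 0 and z = 272; with shelf thickness 24, the clear gap is 272 − 0 − 24 = 248 mm.


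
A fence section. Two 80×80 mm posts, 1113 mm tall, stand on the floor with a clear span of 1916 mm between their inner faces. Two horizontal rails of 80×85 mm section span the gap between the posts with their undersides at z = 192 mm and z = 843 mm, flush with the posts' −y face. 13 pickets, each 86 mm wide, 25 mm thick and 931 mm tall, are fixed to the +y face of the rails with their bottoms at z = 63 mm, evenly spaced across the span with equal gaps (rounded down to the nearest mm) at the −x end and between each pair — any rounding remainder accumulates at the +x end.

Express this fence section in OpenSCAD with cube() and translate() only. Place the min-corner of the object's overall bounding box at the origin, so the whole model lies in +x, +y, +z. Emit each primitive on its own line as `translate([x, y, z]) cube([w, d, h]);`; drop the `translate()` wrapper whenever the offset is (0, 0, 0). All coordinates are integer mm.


cube([80, 80, 1113]);
translate([1996, 0, 0]) cube([80, 80, 1113]);
translate([80, 0, 192]) cube([1916, 80, 85]);
translate([80, 0, 843]) cube([1916, 80, 85]);
translate([137, 80, 63]) cube([86, 25, 931]);
translate([280, 80, 63]) cube([86, 25, 931]);
translate([423, 80, 63]) cube([86, 25, 931]);
translate([566, 80, 63]) cube([86, 25, 931]);
translate([709, 80, 63]) cube([86, 25, 931]);
translate([852, 80, 63]) cube([86, 25, 931]);
translate([995, 80, 63]) cube([86, 25, 931]);
translate([1138, 80, 63]) cube([86, 25, 931]);
translate([1281, 80, 63]) cube([86, 25, 931]);
translate([1424, 80, 63]) cube([86, 25, 931]);
translate([1567, 80, 63]) cube([86, 25, 931]);
translate([1710, 80, 63]) cube([86, 25, 931]);
translate([1853, 80, 63]) cube([86, 25, 931]);


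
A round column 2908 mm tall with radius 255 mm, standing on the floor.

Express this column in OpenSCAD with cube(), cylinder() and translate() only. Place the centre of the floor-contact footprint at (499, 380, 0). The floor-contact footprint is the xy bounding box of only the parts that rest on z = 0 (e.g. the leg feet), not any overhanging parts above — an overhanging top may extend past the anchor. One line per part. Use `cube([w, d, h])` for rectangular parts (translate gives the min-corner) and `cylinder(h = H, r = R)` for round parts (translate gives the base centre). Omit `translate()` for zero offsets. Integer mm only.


translate([499, 380, 0]) cylinder(h = 2908, r = 255);


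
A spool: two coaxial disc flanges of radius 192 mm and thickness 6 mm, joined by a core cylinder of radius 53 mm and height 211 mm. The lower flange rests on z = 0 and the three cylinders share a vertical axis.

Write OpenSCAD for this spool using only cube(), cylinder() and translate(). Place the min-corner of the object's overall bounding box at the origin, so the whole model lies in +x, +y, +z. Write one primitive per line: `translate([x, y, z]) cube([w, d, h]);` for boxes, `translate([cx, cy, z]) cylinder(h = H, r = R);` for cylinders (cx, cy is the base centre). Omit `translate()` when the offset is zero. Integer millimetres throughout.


translate([192, 192, 0]) cylinder(h = 6, r = 192);
translate([192, 192, 6]) cylinder(h = 211, r = 53);
translate([192, 192, 217]) cylinder(h = 6, r = 192);


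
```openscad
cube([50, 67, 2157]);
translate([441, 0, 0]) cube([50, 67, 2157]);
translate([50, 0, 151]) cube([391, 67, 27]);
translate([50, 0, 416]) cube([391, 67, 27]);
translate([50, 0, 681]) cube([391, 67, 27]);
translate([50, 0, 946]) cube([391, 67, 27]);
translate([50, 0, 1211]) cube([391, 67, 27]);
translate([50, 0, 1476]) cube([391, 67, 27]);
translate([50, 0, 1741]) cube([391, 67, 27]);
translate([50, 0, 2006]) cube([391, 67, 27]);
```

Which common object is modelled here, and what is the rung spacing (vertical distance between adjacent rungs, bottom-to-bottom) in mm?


A ladder. The rung spacing is 265 mm.

Two tall 50×67 posts with 8 short bars between them — a ladder. Adjacent rungs sit at z = 151 and z = 416, so the spacing is 416 − 151 = 265 mm.


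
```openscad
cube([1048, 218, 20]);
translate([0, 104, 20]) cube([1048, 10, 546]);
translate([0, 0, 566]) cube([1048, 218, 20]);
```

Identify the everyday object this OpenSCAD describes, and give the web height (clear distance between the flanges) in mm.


An I-beam. The web height is 546 mm.

Two wide flanges with a thin centred web — an I-beam. Overall 586 mm minus two 20 mm flanges gives a web of 586 − 2·20 = 546 mm.
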